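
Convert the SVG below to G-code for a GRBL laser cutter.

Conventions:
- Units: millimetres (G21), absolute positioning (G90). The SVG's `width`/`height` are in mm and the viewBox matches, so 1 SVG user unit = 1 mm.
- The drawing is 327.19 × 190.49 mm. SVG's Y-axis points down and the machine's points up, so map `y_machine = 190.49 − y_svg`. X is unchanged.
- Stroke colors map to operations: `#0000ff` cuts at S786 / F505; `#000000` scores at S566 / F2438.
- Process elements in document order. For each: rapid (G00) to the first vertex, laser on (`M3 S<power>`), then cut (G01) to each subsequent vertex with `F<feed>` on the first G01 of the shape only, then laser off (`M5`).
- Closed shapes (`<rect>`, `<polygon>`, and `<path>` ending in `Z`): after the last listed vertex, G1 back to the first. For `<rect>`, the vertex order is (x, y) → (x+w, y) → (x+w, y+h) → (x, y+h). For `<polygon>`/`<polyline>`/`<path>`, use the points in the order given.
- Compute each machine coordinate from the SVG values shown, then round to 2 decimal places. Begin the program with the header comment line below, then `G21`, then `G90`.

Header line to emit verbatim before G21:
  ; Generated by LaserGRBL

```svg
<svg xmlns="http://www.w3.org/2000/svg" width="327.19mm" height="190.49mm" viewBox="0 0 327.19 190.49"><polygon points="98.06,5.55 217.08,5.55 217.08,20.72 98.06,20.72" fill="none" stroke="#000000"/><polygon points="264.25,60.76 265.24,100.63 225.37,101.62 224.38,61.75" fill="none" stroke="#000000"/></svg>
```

; Generated by LaserGRBL
G21
G90
G00 X98.06 Y184.94
M3 S566
G01 X217.08 Y184.94 F2438
G01 X217.08 Y169.77
G01 X98.06 Y169.77
G01 X98.06 Y184.94
M5
G00 X264.25 Y129.73
M3 S566
G01 X265.24 Y89.86 F2438
G01 X225.37 Y88.87
G01 X224.38 Y128.74
G01 X264.25 Y129.73
M5

Since the viewBox matches the mm dimensions, user units are millimetres directly. The only transform is the Y-flip y_m = 190.49 − y_svg.

Shape 1 is a rectangle drawn with `<polygon>`. Its stroke #000000 means score at S566, F2438. After flipping Y the toolpath is (98.06,184.94) → (217.08,184.94) → (217.08,169.77) → (98.06,169.77) → (98.06,184.94), returning to the start.

Shape 2 is a regular polygon drawn with `<polygon>`. Its stroke #000000 means score at S566, F2438. After flipping Y the toolpath is (264.25,129.73) → (265.24,89.86) → (225.37,88.87) → (224.38,128.74) → (264.25,129.73), returning to the start.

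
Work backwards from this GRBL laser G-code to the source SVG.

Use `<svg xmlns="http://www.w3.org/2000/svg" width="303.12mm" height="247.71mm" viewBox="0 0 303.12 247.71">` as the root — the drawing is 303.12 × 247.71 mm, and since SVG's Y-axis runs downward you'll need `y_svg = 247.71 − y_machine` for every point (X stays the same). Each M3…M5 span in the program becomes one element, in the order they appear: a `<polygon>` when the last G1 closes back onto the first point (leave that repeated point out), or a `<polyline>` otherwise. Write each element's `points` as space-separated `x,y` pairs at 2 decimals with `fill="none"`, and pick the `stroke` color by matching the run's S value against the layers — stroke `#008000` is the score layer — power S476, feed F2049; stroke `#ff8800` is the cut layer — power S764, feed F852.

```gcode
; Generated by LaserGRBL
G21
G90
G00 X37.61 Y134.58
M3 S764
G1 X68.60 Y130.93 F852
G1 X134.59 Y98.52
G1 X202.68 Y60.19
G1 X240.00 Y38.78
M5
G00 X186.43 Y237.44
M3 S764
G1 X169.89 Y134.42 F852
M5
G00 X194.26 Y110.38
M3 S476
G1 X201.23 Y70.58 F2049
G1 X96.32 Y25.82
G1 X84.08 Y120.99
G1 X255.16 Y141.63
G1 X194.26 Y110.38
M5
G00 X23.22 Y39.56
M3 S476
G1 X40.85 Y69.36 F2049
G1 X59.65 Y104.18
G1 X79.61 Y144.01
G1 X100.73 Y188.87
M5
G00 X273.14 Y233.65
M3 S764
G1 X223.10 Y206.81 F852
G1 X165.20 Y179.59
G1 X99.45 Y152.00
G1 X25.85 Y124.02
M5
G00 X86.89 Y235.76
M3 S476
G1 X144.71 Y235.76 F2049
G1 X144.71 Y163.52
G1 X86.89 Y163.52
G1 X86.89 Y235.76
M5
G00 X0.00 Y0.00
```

Each laser-on run becomes one SVG element. Flip Y back into SVG space with y_svg = 247.71 − y_machine.

Run 1: power S764 maps to stroke `#ff8800` (cut). The run is open, so emit a `<polyline>` with points (Y-flipped): 37.61,113.13 68.60,116.78 134.59,149.19 202.68,187.52 240.00,208.93.

Run 2: power S764 maps to stroke `#ff8800` (cut). The run is open, so emit a `<polyline>` with points (Y-flipped): 186.43,10.27 169.89,113.29.

Run 3: the run's S476 means `#008000` (score). The run returns to its start, so emit a `<polygon>` with points (Y-flipped): 194.26,137.33 201.23,177.13 96.32,221.89 84.08,126.72 255.16,106.08.

Run 4: S476 ⇒ score layer `#008000`. The run is open, so emit a `<polyline>` with points (Y-flipped): 23.22,208.15 40.85,178.35 59.65,143.53 79.61,103.70 100.73,58.84.

Run 5: the run's S764 means `#ff8800` (cut). The run is open, so emit a `<polyline>` with points (Y-flipped): 273.14,14.06 223.10,40.90 165.20,68.12 99.45,95.71 25.85,123.69.

Run 6: S476 ⇒ score layer `#008000`. The run returns to its start, so emit a `<polygon>` with points (Y-flipped): 86.89,11.95 144.71,11.95 144.71,84.19 86.89,84.19.

<svg xmlns="http://www.w3.org/2000/svg" width="303.12mm" height="247.71mm" viewBox="0 0 303.12 247.71">
  <polyline points="37.61,113.13 68.60,116.78 134.59,149.19 202.68,187.52 240.00,208.93" fill="none" stroke="#ff8800"/>
  <polyline points="186.43,10.27 169.89,113.29" fill="none" stroke="#ff8800"/>
  <polygon points="194.26,137.33 201.23,177.13 96.32,221.89 84.08,126.72 255.16,106.08" fill="none" stroke="#008000"/>
  <polyline points="23.22,208.15 40.85,178.35 59.65,143.53 79.61,103.70 100.73,58.84" fill="none" stroke="#008000"/>
  <polyline points="273.14,14.06 223.10,40.90 165.20,68.12 99.45,95.71 25.85,123.69" fill="none" stroke="#ff8800"/>
  <polygon points="86.89,11.95 144.71,11.95 144.71,84.19 86.89,84.19" fill="none" stroke="#008000"/>
</svg>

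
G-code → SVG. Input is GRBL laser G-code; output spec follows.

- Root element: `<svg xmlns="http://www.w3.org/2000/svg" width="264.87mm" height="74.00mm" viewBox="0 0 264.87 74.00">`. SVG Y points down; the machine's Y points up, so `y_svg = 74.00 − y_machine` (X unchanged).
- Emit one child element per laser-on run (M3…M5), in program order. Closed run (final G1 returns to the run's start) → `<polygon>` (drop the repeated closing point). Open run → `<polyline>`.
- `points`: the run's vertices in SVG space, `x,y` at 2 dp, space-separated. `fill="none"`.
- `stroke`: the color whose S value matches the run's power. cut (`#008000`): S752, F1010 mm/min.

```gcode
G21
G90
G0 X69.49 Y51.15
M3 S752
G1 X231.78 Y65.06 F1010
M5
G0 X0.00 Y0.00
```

Machine Y-up, SVG Y-down with viewBox height 74.00, so y_svg = 74.00 − y_machine; X carries over. Every run uses S752, so all elements get stroke `#008000` (cut).

Run 1: The run is open, so emit a `<polyline>` with points (Y-flipped): 69.49,22.85 231.78,8.94.

<svg xmlns="http://www.w3.org/2000/svg" width="264.87mm" height="74.00mm" viewBox="0 0 264.87 74.00">
  <polyline points="69.49,22.85 231.78,8.94" fill="none" stroke="#008000"/>
</svg>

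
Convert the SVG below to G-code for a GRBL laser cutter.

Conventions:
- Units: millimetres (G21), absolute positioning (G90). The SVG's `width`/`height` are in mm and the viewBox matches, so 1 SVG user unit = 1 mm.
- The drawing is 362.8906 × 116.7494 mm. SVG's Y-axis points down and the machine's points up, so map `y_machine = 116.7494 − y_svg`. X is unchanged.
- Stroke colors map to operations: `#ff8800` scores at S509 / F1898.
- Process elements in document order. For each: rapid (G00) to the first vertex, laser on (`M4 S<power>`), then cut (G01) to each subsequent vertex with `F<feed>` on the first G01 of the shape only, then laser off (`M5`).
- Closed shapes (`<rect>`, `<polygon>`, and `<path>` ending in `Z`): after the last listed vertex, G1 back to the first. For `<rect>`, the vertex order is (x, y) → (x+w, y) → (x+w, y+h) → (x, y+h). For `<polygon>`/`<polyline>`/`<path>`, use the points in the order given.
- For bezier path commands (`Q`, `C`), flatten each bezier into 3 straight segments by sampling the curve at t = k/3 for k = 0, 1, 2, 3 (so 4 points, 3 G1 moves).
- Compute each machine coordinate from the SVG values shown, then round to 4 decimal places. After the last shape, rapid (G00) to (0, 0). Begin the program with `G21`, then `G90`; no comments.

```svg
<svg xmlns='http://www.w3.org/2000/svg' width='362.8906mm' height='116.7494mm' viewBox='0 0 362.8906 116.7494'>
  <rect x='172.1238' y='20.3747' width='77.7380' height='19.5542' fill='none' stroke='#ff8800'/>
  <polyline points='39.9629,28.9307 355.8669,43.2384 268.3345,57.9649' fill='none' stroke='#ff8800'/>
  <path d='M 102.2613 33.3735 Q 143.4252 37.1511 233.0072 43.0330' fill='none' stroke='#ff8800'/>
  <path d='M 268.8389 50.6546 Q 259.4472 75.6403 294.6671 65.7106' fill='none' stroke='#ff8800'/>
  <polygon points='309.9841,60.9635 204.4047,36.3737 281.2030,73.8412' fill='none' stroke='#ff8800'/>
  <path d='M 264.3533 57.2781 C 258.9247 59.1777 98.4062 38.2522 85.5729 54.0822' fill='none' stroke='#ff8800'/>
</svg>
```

Since the viewBox matches the mm dimensions, user units are millimetres directly. The only transform is the Y-flip y_m = 116.7494 − y_svg.

Shape 1 is a rectangle drawn with `<rect>`. Its stroke #ff8800 means score at S509, F1898. After flipping Y the toolpath is (172.1238,96.3747) → (249.8618,96.3747) → (249.8618,76.8205) → (172.1238,76.8205) → (172.1238,96.3747), returning to the start.

Shape 2 is a open polyline drawn with `<polyline>`. Its stroke #ff8800 means score at S509, F1898. After flipping Y the toolpath is (39.9629,87.8187) → (355.8669,73.5110) → (268.3345,58.7845).

Shape 3 is a quadratic bezier drawn with `<path>`. Its stroke #ff8800 means score at S509, F1898. After flipping Y the toolpath is (102.2613,83.3759) → (135.0837,80.6237) → (178.6657,77.4039) → (233.0072,73.7164).

Shape 4 is a quadratic bezier drawn with `<path>`. Its stroke #ff8800 means score at S509, F1898. After flipping Y the toolpath is (268.8389,66.0948) → (267.5346,53.3172) → (276.1440,48.2985) → (294.6671,51.0388).

Shape 5 is a closed polygon drawn with `<polygon>`. Its stroke #ff8800 means score at S509, F1898. After flipping Y the toolpath is (309.9841,55.7859) → (204.4047,80.3757) → (281.2030,42.9082) → (309.9841,55.7859), returning to the start.

Shape 6 is a cubic bezier drawn with `<path>`. Its stroke #ff8800 means score at S509, F1898. After flipping Y the toolpath is (264.3533,59.4713) → (218.4420,62.9734) → (136.4207,68.4521) → (85.5729,62.6672).

G21
G90
G00 X172.1238 Y96.3747
M4 S509
G01 X249.8618 Y96.3747 F1898
G01 X249.8618 Y76.8205
G01 X172.1238 Y76.8205
G01 X172.1238 Y96.3747
M5
G00 X39.9629 Y87.8187
M4 S509
G01 X355.8669 Y73.5110 F1898
G01 X268.3345 Y58.7845
M5
G00 X102.2613 Y83.3759
M4 S509
G01 X135.0837 Y80.6237 F1898
G01 X178.6657 Y77.4039
G01 X233.0072 Y73.7164
M5
G00 X268.8389 Y66.0948
M4 S509
G01 X267.5346 Y53.3172 F1898
G01 X276.1440 Y48.2985
G01 X294.6671 Y51.0388
M5
G00 X309.9841 Y55.7859
M4 S509
G01 X204.4047 Y80.3757 F1898
G01 X281.2030 Y42.9082
G01 X309.9841 Y55.7859
M5
G00 X264.3533 Y59.4713
M4 S509
G01 X218.4420 Y62.9734 F1898
G01 X136.4207 Y68.4521
G01 X85.5729 Y62.6672
M5
G00 X0.0000 Y0.0000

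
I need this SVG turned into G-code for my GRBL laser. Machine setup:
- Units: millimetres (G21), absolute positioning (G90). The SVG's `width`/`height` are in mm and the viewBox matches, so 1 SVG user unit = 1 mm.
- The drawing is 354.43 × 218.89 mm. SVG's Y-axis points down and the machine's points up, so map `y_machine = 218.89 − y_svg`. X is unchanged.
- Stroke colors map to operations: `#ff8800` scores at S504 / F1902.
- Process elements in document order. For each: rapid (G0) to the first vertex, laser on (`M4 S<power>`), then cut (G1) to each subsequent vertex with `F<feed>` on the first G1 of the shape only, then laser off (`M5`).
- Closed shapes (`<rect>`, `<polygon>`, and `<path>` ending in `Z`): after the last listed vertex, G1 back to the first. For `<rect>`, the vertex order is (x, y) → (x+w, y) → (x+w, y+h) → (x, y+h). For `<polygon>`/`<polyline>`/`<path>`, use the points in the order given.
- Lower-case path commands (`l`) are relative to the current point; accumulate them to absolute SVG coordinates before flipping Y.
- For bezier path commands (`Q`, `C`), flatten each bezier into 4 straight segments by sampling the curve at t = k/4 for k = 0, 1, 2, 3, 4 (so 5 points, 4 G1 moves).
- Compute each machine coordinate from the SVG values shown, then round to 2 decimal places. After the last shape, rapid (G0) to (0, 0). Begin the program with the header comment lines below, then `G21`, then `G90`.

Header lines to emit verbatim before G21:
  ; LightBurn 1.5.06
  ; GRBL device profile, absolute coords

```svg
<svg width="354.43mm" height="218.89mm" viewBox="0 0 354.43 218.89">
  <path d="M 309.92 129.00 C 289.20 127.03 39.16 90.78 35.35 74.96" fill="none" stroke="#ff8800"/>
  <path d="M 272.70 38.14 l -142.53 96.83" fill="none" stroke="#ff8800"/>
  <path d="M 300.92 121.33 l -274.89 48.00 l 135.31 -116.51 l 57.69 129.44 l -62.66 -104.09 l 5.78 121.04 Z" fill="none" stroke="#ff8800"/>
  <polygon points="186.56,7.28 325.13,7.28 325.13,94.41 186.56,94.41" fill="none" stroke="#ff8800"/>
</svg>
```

; LightBurn 1.5.06
; GRBL device profile, absolute coords
G21
G90
G0 X309.92 Y89.89
M4 S504
G1 X258.81 Y96.94 F1902
G1 X166.29 Y111.72
G1 X76.95 Y129.09
G1 X35.35 Y143.93
M5
G0 X272.70 Y180.75
M4 S504
G1 X130.17 Y83.92 F1902
M5
G0 X300.92 Y97.56
M4 S504
G1 X26.03 Y49.56 F1902
G1 X161.34 Y166.07
G1 X219.03 Y36.63
G1 X156.37 Y140.72
G1 X162.15 Y19.68
G1 X300.92 Y97.56
M5
G0 X186.56 Y211.61
M4 S504
G1 X325.13 Y211.61 F1902
G1 X325.13 Y124.48
G1 X186.56 Y124.48
G1 X186.56 Y211.61
M5
G0 X0.00 Y0.00

1 u = 1 mm; y_m = 218.89 − y.

[1] `<path>` cubic bezier, #ff8800→score S504 F1902: (309.92,89.89) → (258.81,96.94) → (166.29,111.72) → (76.95,129.09) → (35.35,143.93)

[2] `<path>` line segment, #ff8800→score S504 F1902: (272.70,180.75) → (130.17,83.92)

[3] `<path>` closed polygon, #ff8800→score S504 F1902: (300.92,97.56) → (26.03,49.56) → (161.34,166.07) → (219.03,36.63) → (156.37,140.72) → (162.15,19.68) → (300.92,97.56) (closed)

[4] `<polygon>` rectangle, #ff8800→score S504 F1902: (186.56,211.61) → (325.13,211.61) → (325.13,124.48) → (186.56,124.48) → (186.56,211.61) (closed)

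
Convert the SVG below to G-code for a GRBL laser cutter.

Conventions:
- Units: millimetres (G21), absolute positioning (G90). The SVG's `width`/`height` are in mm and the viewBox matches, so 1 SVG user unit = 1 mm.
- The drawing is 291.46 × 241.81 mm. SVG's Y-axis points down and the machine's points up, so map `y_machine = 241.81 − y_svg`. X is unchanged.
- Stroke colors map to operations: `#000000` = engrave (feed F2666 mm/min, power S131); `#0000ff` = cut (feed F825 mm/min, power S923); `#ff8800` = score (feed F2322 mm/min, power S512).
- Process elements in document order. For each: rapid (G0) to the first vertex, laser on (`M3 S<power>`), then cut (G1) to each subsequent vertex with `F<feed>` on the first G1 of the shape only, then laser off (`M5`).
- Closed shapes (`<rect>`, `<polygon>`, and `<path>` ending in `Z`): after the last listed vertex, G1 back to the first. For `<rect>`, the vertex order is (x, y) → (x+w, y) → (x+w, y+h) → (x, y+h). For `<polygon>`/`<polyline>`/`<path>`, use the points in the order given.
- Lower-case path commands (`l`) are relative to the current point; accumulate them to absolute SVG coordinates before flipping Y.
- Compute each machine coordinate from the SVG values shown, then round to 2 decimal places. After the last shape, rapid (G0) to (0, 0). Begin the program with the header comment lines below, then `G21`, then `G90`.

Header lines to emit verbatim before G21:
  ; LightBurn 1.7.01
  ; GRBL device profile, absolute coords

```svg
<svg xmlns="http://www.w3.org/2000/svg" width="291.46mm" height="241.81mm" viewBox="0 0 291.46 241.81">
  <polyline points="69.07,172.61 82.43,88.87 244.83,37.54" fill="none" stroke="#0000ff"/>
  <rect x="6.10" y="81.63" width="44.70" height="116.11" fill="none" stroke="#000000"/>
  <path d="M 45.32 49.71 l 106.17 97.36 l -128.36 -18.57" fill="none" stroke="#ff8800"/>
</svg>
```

; LightBurn 1.7.01
; GRBL device profile, absolute coords
G21
G90
G0 X69.07 Y69.20
M3 S923
G1 X82.43 Y152.94 F825
G1 X244.83 Y204.27
M5
G0 X6.10 Y160.18
M3 S131
G1 X50.80 Y160.18 F2666
G1 X50.80 Y44.07
G1 X6.10 Y44.07
G1 X6.10 Y160.18
M5
G0 X45.32 Y192.10
M3 S512
G1 X151.49 Y94.74 F2322
G1 X23.13 Y113.31
M5
G0 X0.00 Y0.00

viewBox `0 0 291.46 241.81` with mm width/height → 1 unit = 1 mm. Flip: y_m = 241.81 − y_svg.

**Shape 1** — `<polyline>` open polyline, stroke `#0000ff` → cut (S923, F825). Machine vertices: (69.07,69.20) → (82.43,152.94) → (244.83,204.27). Open path.

**Shape 2** — `<rect>` rectangle, stroke `#000000` → engrave (S131, F2666). Machine vertices: (6.10,160.18) → (50.80,160.18) → (50.80,44.07) → (6.10,44.07) → (6.10,160.18). Closed: final G1 returns to the first vertex.

**Shape 3** — `<path>` open polyline, stroke `#ff8800` → score (S512, F2322). Machine vertices: (45.32,192.10) → (151.49,94.74) → (23.13,113.31). Open path.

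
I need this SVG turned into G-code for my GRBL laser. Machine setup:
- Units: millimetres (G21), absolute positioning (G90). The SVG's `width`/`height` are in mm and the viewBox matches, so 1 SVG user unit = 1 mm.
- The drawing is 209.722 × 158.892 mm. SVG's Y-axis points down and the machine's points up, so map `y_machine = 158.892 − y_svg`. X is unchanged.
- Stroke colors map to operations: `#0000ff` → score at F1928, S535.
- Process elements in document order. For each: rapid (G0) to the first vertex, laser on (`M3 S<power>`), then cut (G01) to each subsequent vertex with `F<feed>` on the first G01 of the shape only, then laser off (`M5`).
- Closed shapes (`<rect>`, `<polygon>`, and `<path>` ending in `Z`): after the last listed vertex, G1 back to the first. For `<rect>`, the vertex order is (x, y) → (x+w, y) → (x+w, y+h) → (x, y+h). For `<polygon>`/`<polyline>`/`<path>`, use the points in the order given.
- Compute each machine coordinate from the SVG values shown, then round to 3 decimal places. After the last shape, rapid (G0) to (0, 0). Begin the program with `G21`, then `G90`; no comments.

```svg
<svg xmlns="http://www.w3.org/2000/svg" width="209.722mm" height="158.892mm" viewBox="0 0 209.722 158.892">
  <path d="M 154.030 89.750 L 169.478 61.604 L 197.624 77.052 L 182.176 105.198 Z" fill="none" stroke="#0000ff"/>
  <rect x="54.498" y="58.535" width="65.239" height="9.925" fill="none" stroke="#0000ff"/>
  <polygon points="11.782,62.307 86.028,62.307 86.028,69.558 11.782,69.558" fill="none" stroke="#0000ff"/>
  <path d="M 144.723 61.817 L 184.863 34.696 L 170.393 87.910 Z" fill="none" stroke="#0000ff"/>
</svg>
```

G21
G90
G0 X154.030 Y69.142
M3 S535
G01 X169.478 Y97.288 F1928
G01 X197.624 Y81.840
G01 X182.176 Y53.694
G01 X154.030 Y69.142
M5
G0 X54.498 Y100.357
M3 S535
G01 X119.737 Y100.357 F1928
G01 X119.737 Y90.432
G01 X54.498 Y90.432
G01 X54.498 Y100.357
M5
G0 X11.782 Y96.585
M3 S535
G01 X86.028 Y96.585 F1928
G01 X86.028 Y89.334
G01 X11.782 Y89.334
G01 X11.782 Y96.585
M5
G0 X144.723 Y97.075
M3 S535
G01 X184.863 Y124.196 F1928
G01 X170.393 Y70.982
G01 X144.723 Y97.075
M5
G0 X0.000 Y0.000

1 u = 1 mm; y_m = 158.892 − y.

[1] `<path>` regular polygon, #0000ff→score S535 F1928: (154.030,69.142) → (169.478,97.288) → (197.624,81.840) → (182.176,53.694) → (154.030,69.142) (closed)

[2] `<rect>` rectangle, #0000ff→score S535 F1928: (54.498,100.357) → (119.737,100.357) → (119.737,90.432) → (54.498,90.432) → (54.498,100.357) (closed)

[3] `<polygon>` rectangle, #0000ff→score S535 F1928: (11.782,96.585) → (86.028,96.585) → (86.028,89.334) → (11.782,89.334) → (11.782,96.585) (closed)

[4] `<path>` closed polygon, #0000ff→score S535 F1928: (144.723,97.075) → (184.863,124.196) → (170.393,70.982) → (144.723,97.075) (closed)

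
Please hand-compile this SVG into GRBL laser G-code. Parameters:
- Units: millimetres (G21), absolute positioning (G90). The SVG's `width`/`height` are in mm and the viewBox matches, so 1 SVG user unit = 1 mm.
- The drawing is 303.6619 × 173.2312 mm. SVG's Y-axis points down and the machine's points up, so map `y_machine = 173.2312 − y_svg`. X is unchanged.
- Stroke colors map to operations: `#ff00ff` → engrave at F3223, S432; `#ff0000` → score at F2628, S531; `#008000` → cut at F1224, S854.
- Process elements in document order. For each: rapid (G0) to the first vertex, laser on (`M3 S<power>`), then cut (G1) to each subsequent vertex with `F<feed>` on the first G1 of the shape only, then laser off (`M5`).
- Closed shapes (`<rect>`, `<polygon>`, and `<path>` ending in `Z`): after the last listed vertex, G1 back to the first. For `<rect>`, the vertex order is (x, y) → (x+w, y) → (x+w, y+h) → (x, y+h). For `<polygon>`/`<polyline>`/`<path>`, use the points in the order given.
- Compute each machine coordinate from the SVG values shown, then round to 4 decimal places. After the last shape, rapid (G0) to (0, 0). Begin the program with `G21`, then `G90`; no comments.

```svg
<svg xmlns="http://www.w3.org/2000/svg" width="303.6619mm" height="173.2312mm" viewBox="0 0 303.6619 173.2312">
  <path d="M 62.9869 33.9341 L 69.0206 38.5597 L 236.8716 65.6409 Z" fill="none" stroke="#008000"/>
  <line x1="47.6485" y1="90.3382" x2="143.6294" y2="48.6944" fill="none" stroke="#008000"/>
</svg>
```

Since the viewBox matches the mm dimensions, user units are millimetres directly. The only transform is the Y-flip y_m = 173.2312 − y_svg.

Shape 1 is a closed polygon drawn with `<path>`. Its stroke #008000 means cut at S854, F1224. After flipping Y the toolpath is (62.9869,139.2971) → (69.0206,134.6715) → (236.8716,107.5903) → (62.9869,139.2971), returning to the start.

Shape 2 is a line segment drawn with `<line>`. Its stroke #008000 means cut at S854, F1224. After flipping Y the toolpath is (47.6485,82.8930) → (143.6294,124.5368).

G21
G90
G0 X62.9869 Y139.2971
M3 S854
G1 X69.0206 Y134.6715 F1224
G1 X236.8716 Y107.5903
G1 X62.9869 Y139.2971
M5
G0 X47.6485 Y82.8930
M3 S854
G1 X143.6294 Y124.5368 F1224
M5
G0 X0.0000 Y0.0000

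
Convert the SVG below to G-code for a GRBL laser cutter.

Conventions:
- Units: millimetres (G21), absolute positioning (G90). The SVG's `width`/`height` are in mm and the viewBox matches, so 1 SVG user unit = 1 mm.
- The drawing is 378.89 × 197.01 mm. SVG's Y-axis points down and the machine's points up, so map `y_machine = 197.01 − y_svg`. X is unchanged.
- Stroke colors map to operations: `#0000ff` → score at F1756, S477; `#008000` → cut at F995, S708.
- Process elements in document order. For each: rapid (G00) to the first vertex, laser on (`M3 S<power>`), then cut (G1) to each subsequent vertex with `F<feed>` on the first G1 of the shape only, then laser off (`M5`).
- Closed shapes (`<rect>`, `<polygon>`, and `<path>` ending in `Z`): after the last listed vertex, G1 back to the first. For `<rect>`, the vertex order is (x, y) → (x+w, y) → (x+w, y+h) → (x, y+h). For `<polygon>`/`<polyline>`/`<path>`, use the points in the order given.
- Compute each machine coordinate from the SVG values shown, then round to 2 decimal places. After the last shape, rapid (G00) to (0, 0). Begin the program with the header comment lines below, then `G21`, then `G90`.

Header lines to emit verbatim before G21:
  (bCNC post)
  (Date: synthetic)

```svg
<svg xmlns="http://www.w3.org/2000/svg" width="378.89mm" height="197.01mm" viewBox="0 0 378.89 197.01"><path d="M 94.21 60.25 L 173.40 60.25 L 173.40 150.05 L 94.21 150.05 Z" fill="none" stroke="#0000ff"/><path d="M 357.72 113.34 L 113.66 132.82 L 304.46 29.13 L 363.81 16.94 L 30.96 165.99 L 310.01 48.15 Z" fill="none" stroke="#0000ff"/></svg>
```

(bCNC post)
(Date: synthetic)
G21
G90
G00 X94.21 Y136.76
M3 S477
G1 X173.40 Y136.76 F1756
G1 X173.40 Y46.96
G1 X94.21 Y46.96
G1 X94.21 Y136.76
M5
G00 X357.72 Y83.67
M3 S477
G1 X113.66 Y64.19 F1756
G1 X304.46 Y167.88
G1 X363.81 Y180.07
G1 X30.96 Y31.02
G1 X310.01 Y148.86
G1 X357.72 Y83.67
M5
G00 X0.00 Y0.00

viewBox `0 0 378.89 197.01` with mm width/height → 1 unit = 1 mm. Flip: y_m = 197.01 − y_svg.

**Shape 1** — `<path>` rectangle, stroke `#0000ff` → score (S477, F1756). Machine vertices: (94.21,136.76) → (173.40,136.76) → (173.40,46.96) → (94.21,46.96) → (94.21,136.76). Closed: final G1 returns to the first vertex.

**Shape 2** — `<path>` closed polygon, stroke `#0000ff` → score (S477, F1756). Machine vertices: (357.72,83.67) → (113.66,64.19) → (304.46,167.88) → (363.81,180.07) → (30.96,31.02) → (310.01,148.86) → (357.72,83.67). Closed: final G1 returns to the first vertex.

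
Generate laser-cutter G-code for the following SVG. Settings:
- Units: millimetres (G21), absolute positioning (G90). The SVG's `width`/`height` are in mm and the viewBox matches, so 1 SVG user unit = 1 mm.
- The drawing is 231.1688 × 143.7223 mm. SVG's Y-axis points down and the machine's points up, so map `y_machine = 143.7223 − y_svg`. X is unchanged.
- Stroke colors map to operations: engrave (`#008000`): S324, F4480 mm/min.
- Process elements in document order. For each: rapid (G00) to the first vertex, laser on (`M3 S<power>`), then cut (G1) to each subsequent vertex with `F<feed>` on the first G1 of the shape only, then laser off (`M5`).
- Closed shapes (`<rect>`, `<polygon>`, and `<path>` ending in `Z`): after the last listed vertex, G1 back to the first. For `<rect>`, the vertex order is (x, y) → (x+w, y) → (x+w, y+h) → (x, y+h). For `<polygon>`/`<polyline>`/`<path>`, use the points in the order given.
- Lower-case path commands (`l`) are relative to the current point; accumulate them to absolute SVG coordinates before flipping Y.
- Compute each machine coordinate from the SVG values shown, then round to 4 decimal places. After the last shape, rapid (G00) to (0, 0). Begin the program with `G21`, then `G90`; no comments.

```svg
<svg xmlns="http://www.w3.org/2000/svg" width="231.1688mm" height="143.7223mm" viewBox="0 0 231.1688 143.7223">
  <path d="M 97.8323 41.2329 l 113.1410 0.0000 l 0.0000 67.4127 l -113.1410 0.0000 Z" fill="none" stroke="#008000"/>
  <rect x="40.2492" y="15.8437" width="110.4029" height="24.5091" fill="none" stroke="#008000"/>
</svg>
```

viewBox `0 0 231.1688 143.7223` with mm width/height → 1 unit = 1 mm. Flip: y_m = 143.7223 − y_svg.

**Shape 1** — `<path>` rectangle, stroke `#008000` → engrave (S324, F4480). Machine vertices: (97.8323,102.4894) → (210.9733,102.4894) → (210.9733,35.0767) → (97.8323,35.0767) → (97.8323,102.4894). Closed: final G1 returns to the first vertex.

**Shape 2** — `<rect>` rectangle, stroke `#008000` → engrave (S324, F4480). Machine vertices: (40.2492,127.8786) → (150.6521,127.8786) → (150.6521,103.3695) → (40.2492,103.3695) → (40.2492,127.8786). Closed: final G1 returns to the first vertex.

G21
G90
G00 X97.8323 Y102.4894
M3 S324
G1 X210.9733 Y102.4894 F4480
G1 X210.9733 Y35.0767
G1 X97.8323 Y35.0767
G1 X97.8323 Y102.4894
M5
G00 X40.2492 Y127.8786
M3 S324
G1 X150.6521 Y127.8786 F4480
G1 X150.6521 Y103.3695
G1 X40.2492 Y103.3695
G1 X40.2492 Y127.8786
M5
G00 X0.0000 Y0.0000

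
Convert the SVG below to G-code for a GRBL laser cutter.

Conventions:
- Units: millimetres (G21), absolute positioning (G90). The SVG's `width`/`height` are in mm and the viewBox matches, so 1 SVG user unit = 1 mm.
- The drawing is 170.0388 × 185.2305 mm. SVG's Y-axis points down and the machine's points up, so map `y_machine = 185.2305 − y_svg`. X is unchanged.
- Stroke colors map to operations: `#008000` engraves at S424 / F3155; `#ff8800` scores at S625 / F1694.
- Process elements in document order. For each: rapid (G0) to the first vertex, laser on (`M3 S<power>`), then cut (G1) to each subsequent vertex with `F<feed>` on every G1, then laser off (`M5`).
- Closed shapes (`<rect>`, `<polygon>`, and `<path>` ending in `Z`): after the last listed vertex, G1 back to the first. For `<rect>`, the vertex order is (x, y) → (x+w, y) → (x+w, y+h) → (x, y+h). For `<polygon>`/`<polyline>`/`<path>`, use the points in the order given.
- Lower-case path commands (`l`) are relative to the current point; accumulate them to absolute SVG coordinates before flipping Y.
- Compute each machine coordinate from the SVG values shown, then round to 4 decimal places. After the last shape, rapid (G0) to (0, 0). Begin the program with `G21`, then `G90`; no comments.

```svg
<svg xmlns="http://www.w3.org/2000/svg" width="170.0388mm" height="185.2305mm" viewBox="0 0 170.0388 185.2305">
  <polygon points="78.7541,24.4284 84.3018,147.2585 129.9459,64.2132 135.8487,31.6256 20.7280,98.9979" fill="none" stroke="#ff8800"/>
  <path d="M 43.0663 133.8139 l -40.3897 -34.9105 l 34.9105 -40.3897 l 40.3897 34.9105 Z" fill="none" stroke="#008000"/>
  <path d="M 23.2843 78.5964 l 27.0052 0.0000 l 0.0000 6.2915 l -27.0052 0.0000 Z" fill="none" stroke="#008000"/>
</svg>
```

G21
G90
G0 X78.7541 Y160.8021
M3 S625
G1 X84.3018 Y37.9720 F1694
G1 X129.9459 Y121.0173 F1694
G1 X135.8487 Y153.6049 F1694
G1 X20.7280 Y86.2326 F1694
G1 X78.7541 Y160.8021 F1694
M5
G0 X43.0663 Y51.4166
M3 S424
G1 X2.6766 Y86.3271 F3155
G1 X37.5871 Y126.7168 F3155
G1 X77.9768 Y91.8063 F3155
G1 X43.0663 Y51.4166 F3155
M5
G0 X23.2843 Y106.6341
M3 S424
G1 X50.2895 Y106.6341 F3155
G1 X50.2895 Y100.3426 F3155
G1 X23.2843 Y100.3426 F3155
G1 X23.2843 Y106.6341 F3155
M5
G0 X0.0000 Y0.0000

1 u = 1 mm; y_m = 185.2305 − y.

[1] `<polygon>` closed polygon, #ff8800→score S625 F1694: (78.7541,160.8021) → (84.3018,37.9720) → (129.9459,121.0173) → (135.8487,153.6049) → (20.7280,86.2326) → (78.7541,160.8021) (closed)

[2] `<path>` regular polygon, #008000→engrave S424 F3155: (43.0663,51.4166) → (2.6766,86.3271) → (37.5871,126.7168) → (77.9768,91.8063) → (43.0663,51.4166) (closed)

[3] `<path>` rectangle, #008000→engrave S424 F3155: (23.2843,106.6341) → (50.2895,106.6341) → (50.2895,100.3426) → (23.2843,100.3426) → (23.2843,106.6341) (closed)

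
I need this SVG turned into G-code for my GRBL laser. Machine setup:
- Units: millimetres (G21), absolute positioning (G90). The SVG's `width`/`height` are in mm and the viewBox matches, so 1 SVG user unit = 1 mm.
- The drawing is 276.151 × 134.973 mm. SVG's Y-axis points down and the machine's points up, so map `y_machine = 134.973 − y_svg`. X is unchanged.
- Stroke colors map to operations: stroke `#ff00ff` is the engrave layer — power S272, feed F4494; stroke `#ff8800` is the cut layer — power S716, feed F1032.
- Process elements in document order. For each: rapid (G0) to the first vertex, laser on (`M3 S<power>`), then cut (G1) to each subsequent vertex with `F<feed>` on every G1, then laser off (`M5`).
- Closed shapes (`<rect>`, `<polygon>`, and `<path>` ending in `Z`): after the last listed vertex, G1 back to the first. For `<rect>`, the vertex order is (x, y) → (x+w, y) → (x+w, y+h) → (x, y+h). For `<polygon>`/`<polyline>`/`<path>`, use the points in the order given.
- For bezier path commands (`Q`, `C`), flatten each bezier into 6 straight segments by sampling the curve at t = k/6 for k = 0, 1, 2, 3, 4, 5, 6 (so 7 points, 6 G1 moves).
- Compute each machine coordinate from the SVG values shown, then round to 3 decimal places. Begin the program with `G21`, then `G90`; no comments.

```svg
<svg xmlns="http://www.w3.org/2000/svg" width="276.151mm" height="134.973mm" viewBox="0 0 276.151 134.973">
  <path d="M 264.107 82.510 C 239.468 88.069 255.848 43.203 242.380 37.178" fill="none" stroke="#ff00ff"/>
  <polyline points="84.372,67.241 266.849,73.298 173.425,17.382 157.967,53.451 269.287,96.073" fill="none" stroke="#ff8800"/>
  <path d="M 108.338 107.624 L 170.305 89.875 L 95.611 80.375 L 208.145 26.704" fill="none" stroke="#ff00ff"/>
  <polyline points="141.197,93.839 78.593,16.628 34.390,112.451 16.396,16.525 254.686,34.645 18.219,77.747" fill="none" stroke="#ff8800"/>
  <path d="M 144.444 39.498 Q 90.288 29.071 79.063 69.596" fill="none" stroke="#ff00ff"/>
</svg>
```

G21
G90
G0 X264.107 Y52.463
M3 S272
G1 X254.878 Y53.472 F4494
G1 X250.516 Y60.406 F4494
G1 X249.054 Y70.785 F4494
G1 X248.523 Y82.129 F4494
G1 X246.955 Y91.959 F4494
G1 X242.380 Y97.795 F4494
M5
G0 X84.372 Y67.732
M3 S716
G1 X266.849 Y61.675 F1032
G1 X173.425 Y117.591 F1032
G1 X157.967 Y81.522 F1032
G1 X269.287 Y38.900 F1032
M5
G0 X108.338 Y27.349
M3 S272
G1 X170.305 Y45.098 F4494
G1 X95.611 Y54.598 F4494
G1 X208.145 Y108.269 F4494
M5
G0 X141.197 Y41.134
M3 S716
G1 X78.593 Y118.345 F1032
G1 X34.390 Y22.522 F1032
G1 X16.396 Y118.448 F1032
G1 X254.686 Y100.328 F1032
G1 X18.219 Y57.226 F1032
M5
G0 X144.444 Y95.475
M3 S272
G1 X127.585 Y97.535 F4494
G1 X113.110 Y96.765 F4494
G1 X101.021 Y93.164 F4494
G1 X91.316 Y86.732 F4494
G1 X83.997 Y77.470 F4494
G1 X79.063 Y65.377 F4494
M5

Since the viewBox matches the mm dimensions, user units are millimetres directly. The only transform is the Y-flip y_m = 134.973 − y_svg.

Shape 1 is a cubic bezier drawn with `<path>`. Its stroke #ff00ff means engrave at S272, F4494. After flipping Y the toolpath is (264.107,52.463) → (254.878,53.472) → (250.516,60.406) → (249.054,70.785) → (248.523,82.129) → (246.955,91.959) → (242.380,97.795).

Shape 2 is a open polyline drawn with `<polyline>`. Its stroke #ff8800 means cut at S716, F1032. After flipping Y the toolpath is (84.372,67.732) → (266.849,61.675) → (173.425,117.591) → (157.967,81.522) → (269.287,38.900).

Shape 3 is a open polyline drawn with `<path>`. Its stroke #ff00ff means engrave at S272, F4494. After flipping Y the toolpath is (108.338,27.349) → (170.305,45.098) → (95.611,54.598) → (208.145,108.269).

Shape 4 is a open polyline drawn with `<polyline>`. Its stroke #ff8800 means cut at S716, F1032. After flipping Y the toolpath is (141.197,41.134) → (78.593,118.345) → (34.390,22.522) → (16.396,118.448) → (254.686,100.328) → (18.219,57.226).

Shape 5 is a quadratic bezier drawn with `<path>`. Its stroke #ff00ff means engrave at S272, F4494. After flipping Y the toolpath is (144.444,95.475) → (127.585,97.535) → (113.110,96.765) → (101.021,93.164) → (91.316,86.732) → (83.997,77.470) → (79.063,65.377).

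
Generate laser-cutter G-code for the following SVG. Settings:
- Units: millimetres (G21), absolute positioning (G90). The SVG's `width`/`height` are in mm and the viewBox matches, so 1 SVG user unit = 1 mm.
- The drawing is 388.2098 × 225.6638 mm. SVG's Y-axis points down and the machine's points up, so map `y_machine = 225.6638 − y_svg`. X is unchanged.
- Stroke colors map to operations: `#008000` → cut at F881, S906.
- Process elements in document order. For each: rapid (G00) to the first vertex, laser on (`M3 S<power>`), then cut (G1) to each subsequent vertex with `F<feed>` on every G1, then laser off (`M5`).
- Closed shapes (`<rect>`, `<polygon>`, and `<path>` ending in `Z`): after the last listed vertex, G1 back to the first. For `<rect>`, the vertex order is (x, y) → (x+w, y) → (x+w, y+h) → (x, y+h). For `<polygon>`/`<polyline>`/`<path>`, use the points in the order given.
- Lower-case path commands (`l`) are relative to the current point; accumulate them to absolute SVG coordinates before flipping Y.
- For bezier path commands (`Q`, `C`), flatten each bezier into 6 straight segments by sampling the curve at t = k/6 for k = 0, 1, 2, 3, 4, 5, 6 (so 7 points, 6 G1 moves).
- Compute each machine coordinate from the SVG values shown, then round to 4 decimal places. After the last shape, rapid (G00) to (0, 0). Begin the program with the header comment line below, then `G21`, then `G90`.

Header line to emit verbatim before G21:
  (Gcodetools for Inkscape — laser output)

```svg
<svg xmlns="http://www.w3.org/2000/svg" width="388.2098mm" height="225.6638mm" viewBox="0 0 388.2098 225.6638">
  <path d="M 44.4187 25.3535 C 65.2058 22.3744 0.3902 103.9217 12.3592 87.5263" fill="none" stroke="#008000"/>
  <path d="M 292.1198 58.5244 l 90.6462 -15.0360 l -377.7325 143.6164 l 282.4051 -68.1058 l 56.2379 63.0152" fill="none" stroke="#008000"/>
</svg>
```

Since the viewBox matches the mm dimensions, user units are millimetres directly. The only transform is the Y-flip y_m = 225.6638 − y_svg.

Shape 1 is a cubic bezier drawn with `<path>`. Its stroke #008000 means cut at S906, F881. After flipping Y the toolpath is (44.4187,200.3103) → (48.4305,195.6007) → (42.6859,181.8720) → (31.6957,164.1928) → (19.9707,147.6316) → (12.0216,137.2569) → (12.3592,138.1375).

Shape 2 is a open polyline drawn with `<path>`. Its stroke #008000 means cut at S906, F881. After flipping Y the toolpath is (292.1198,167.1394) → (382.7660,182.1754) → (5.0335,38.5590) → (287.4386,106.6648) → (343.6765,43.6496).

(Gcodetools for Inkscape — laser output)
G21
G90
G00 X44.4187 Y200.3103
M3 S906
G1 X48.4305 Y195.6007 F881
G1 X42.6859 Y181.8720 F881
G1 X31.6957 Y164.1928 F881
G1 X19.9707 Y147.6316 F881
G1 X12.0216 Y137.2569 F881
G1 X12.3592 Y138.1375 F881
M5
G00 X292.1198 Y167.1394
M3 S906
G1 X382.7660 Y182.1754 F881
G1 X5.0335 Y38.5590 F881
G1 X287.4386 Y106.6648 F881
G1 X343.6765 Y43.6496 F881
M5
G00 X0.0000 Y0.0000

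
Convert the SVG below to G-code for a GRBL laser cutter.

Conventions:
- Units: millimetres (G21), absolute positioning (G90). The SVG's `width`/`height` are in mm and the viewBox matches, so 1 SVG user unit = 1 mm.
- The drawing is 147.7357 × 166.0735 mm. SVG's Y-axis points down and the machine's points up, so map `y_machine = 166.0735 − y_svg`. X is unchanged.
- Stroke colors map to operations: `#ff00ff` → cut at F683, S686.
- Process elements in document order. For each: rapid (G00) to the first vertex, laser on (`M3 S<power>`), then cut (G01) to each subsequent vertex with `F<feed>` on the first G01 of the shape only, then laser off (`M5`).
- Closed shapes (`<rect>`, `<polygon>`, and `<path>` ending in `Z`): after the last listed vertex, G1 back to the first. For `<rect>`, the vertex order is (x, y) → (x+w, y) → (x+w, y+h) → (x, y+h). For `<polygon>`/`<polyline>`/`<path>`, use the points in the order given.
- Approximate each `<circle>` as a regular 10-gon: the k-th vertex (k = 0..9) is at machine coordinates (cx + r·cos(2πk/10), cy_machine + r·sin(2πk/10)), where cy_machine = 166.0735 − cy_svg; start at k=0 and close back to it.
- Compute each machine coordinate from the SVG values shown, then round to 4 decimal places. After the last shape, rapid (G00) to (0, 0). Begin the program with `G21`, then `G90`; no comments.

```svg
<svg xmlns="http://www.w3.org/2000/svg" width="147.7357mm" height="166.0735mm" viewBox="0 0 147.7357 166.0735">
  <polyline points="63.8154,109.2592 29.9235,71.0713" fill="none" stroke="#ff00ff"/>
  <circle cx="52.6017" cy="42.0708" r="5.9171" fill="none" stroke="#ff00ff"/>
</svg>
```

G21
G90
G00 X63.8154 Y56.8143
M3 S686
G01 X29.9235 Y95.0022 F683
M5
G00 X58.5188 Y124.0027
M3 S686
G01 X57.3887 Y127.4807 F683
G01 X54.4302 Y129.6302
G01 X50.7732 Y129.6302
G01 X47.8147 Y127.4807
G01 X46.6846 Y124.0027
G01 X47.8147 Y120.5247
G01 X50.7732 Y118.3752
G01 X54.4302 Y118.3752
G01 X57.3887 Y120.5247
G01 X58.5188 Y124.0027
M5
G00 X0.0000 Y0.0000

Since the viewBox matches the mm dimensions, user units are millimetres directly. The only transform is the Y-flip y_m = 166.0735 − y_svg.

Shape 1 is a line segment drawn with `<polyline>`. Its stroke #ff00ff means cut at S686, F683. After flipping Y the toolpath is (63.8154,56.8143) → (29.9235,95.0022).

Shape 2 is a circle drawn with `<circle>`. Its stroke #ff00ff means cut at S686, F683. After flipping Y the toolpath is (58.5188,124.0027) → (57.3887,127.4807) → (54.4302,129.6302) → (50.7732,129.6302) → (47.8147,127.4807) → (46.6846,124.0027) → (47.8147,120.5247) → (50.7732,118.3752) → (54.4302,118.3752) → (57.3887,120.5247) → (58.5188,124.0027), returning to the start.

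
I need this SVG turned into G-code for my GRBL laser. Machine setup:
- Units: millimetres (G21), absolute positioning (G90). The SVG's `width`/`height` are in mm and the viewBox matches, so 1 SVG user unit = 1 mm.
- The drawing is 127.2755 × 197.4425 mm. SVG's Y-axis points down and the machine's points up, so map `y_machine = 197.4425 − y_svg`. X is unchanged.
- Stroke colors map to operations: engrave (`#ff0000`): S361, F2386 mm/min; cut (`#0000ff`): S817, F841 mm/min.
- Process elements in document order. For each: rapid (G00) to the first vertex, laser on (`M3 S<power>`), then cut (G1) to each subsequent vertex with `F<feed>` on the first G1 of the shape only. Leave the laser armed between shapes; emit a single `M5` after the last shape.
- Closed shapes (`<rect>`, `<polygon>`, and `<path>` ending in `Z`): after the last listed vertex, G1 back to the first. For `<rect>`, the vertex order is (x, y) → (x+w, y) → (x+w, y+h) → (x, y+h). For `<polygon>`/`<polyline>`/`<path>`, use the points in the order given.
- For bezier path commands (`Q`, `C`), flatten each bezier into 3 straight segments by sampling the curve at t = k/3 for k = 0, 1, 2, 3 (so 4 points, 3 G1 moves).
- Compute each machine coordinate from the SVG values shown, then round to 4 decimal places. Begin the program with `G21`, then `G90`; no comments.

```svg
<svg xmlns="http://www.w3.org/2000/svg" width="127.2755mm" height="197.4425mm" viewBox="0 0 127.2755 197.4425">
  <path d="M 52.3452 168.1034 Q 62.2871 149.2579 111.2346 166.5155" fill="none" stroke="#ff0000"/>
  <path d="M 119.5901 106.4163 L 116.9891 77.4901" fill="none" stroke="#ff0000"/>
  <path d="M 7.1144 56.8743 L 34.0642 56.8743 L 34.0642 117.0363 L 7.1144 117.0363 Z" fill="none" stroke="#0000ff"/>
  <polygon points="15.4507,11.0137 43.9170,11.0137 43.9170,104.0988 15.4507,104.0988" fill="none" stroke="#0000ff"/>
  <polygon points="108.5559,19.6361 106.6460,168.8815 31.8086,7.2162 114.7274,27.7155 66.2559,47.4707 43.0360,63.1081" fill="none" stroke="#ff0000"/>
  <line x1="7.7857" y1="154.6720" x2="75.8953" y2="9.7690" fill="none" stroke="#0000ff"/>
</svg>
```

G21
G90
G00 X52.3452 Y29.3391
M3 S361
G1 X63.3071 Y37.8913 F2386
G1 X82.9369 Y38.4206
G1 X111.2346 Y30.9270
G00 X119.5901 Y91.0262
M3 S361
G1 X116.9891 Y119.9524 F2386
G00 X7.1144 Y140.5682
M3 S817
G1 X34.0642 Y140.5682 F841
G1 X34.0642 Y80.4062
G1 X7.1144 Y80.4062
G1 X7.1144 Y140.5682
G00 X15.4507 Y186.4288
M3 S817
G1 X43.9170 Y186.4288 F841
G1 X43.9170 Y93.3437
G1 X15.4507 Y93.3437
G1 X15.4507 Y186.4288
G00 X108.5559 Y177.8064
M3 S361
G1 X106.6460 Y28.5610 F2386
G1 X31.8086 Y190.2263
G1 X114.7274 Y169.7270
G1 X66.2559 Y149.9718
G1 X43.0360 Y134.3344
G1 X108.5559 Y177.8064
G00 X7.7857 Y42.7705
M3 S817
G1 X75.8953 Y187.6735 F841
M5

viewBox `0 0 127.2755 197.4425` with mm width/height → 1 unit = 1 mm. Flip: y_m = 197.4425 − y_svg.

**Shape 1** — `<path>` quadratic bezier, stroke `#ff0000` → engrave (S361, F2386). Control points (SVG): P0=(52.3452,168.1034), P1=(62.2871,149.2579), P2=(111.2346,166.5155); sampled at t=k/3. Machine vertices: (52.3452,29.3391) → (63.3071,37.8913) → (82.9369,38.4206) → (111.2346,30.9270). Open path.

**Shape 2** — `<path>` line segment, stroke `#ff0000` → engrave (S361, F2386). Machine vertices: (119.5901,91.0262) → (116.9891,119.9524). Open path.

**Shape 3** — `<path>` rectangle, stroke `#0000ff` → cut (S817, F841). Machine vertices: (7.1144,140.5682) → (34.0642,140.5682) → (34.0642,80.4062) → (7.1144,80.4062) → (7.1144,140.5682). Closed: final G1 returns to the first vertex.

**Shape 4** — `<polygon>` rectangle, stroke `#0000ff` → cut (S817, F841). Machine vertices: (15.4507,186.4288) → (43.9170,186.4288) → (43.9170,93.3437) → (15.4507,93.3437) → (15.4507,186.4288). Closed: final G1 returns to the first vertex.

**Shape 5** — `<polygon>` closed polygon, stroke `#ff0000` → engrave (S361, F2386). Machine vertices: (108.5559,177.8064) → (106.6460,28.5610) → (31.8086,190.2263) → (114.7274,169.7270) → (66.2559,149.9718) → (43.0360,134.3344) → (108.5559,177.8064). Closed: final G1 returns to the first vertex.

**Shape 6** — `<line>` line segment, stroke `#0000ff` → cut (S817, F841). Machine vertices: (7.7857,42.7705) → (75.8953,187.6735). Open path.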